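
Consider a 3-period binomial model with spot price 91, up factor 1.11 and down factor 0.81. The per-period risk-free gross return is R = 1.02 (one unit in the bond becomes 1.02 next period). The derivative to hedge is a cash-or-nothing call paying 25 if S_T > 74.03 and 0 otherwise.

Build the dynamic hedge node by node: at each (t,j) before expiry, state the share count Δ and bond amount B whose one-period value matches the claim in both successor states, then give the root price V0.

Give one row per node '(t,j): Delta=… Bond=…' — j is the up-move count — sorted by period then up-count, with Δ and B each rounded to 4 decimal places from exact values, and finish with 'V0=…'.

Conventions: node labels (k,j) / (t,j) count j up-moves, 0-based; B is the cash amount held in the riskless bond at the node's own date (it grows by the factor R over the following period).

(0,0): Delta=0.3697 Bond=-15.1714
(1,0): Delta=0.7759 Bond=-45.4152
(1,1): Delta=0.2426 Bond=-2.6432
(2,0): Delta=0.0000 Bond=0.0000
(2,1): Delta=1.0185 Bond=-66.1765
(2,2): Delta=0.0000 Bond=24.5098
V0=18.4695

Risk-neutral probability p* = (R−d)/(u−d) = (1.02−0.81)/(1.11−0.81) = 0.7000.
Expiry values: V(3,0)=0.0000, V(3,1)=0.0000, V(3,2)=25.0000, V(3,3)=25.0000
(2,0): S=59.7051. Δ = (V_up−V_dn)/(S_up−S_dn) = (0.0000−0.0000)/(66.2727−48.3611) = 0.0000. V = [p*·0.0000 + (1−p*)·0.0000]/1.02 = 0.0000. B = V − Δ·S = 0.0000.
(2,1): S=81.8181. Δ = (V_up−V_dn)/(S_up−S_dn) = (25.0000−0.0000)/(90.8181−66.2727) = 1.0185. V = [p*·25.0000 + (1−p*)·0.0000]/1.02 = 17.1569. B = V − Δ·S = -66.1765.
(2,2): S=112.1211. Δ = (V_up−V_dn)/(S_up−S_dn) = (25.0000−25.0000)/(124.4544−90.8181) = 0.0000. V = [p*·25.0000 + (1−p*)·25.0000]/1.02 = 24.5098. B = V − Δ·S = 24.5098.
(1,0): S=73.7100. Δ = (V_up−V_dn)/(S_up−S_dn) = (17.1569−0.0000)/(81.8181−59.7051) = 0.7759. V = [p*·17.1569 + (1−p*)·0.0000]/1.02 = 11.7743. B = V − Δ·S = -45.4152.
(1,1): S=101.0100. Δ = (V_up−V_dn)/(S_up−S_dn) = (24.5098−17.1569)/(112.1211−81.8181) = 0.2426. V = [p*·24.5098 + (1−p*)·17.1569]/1.02 = 21.8666. B = V − Δ·S = -2.6432.
(0,0): S=91.0000. Δ = (V_up−V_dn)/(S_up−S_dn) = (21.8666−11.7743)/(101.0100−73.7100) = 0.3697. V = [p*·21.8666 + (1−p*)·11.7743]/1.02 = 18.4695. B = V − Δ·S = -15.1714.
Check: Δ(0,0)·S0 + B(0,0) = 18.4695 = V0.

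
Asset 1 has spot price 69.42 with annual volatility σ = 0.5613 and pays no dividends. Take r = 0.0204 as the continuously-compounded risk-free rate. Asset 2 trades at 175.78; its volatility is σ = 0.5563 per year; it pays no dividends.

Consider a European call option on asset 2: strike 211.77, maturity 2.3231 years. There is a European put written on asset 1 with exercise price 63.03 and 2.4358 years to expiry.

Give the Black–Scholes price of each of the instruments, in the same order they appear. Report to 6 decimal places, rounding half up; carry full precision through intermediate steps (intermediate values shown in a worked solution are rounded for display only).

[asset 2 call K=211.77]
σ√T = 0.5563·√2.3231 = 0.847897
d₁ = (ln(S/K) + (r+σ²/2)T) / (σ√T) = (ln(175.78/211.77) + (0.0204+0.5563²/2)·2.3231) / 0.847897 = (-0.186268 + 0.406856) / 0.847897 = 0.260159
d₂ = d₁ − σ√T = 0.260159 − 0.847897 = -0.587738
e^{−rT} = 0.953714
N(d₁) = 0.602630,  N(d₂) = 0.278354
price = S·N(d₁) − K·e^{−rT}·N(d₂) = 105.930218 − 56.218660 = 49.711558
[asset 1 put K=63.03]
σ√T = 0.5613·√2.4358 = 0.876024
d₁ = (ln(S/K) + (r+σ²/2)T) / (σ√T) = (ln(69.42/63.03) + (0.0204+0.5613²/2)·2.4358) / 0.876024 = (0.096564 + 0.433399) / 0.876024 = 0.604965
d₂ = d₁ − σ√T = 0.604965 − 0.876024 = -0.271059
e^{−rT} = 0.951524
N(−d₁) = 0.272601,  N(−d₂) = 0.606827
price = K·e^{−rT}·N(−d₂) − S·N(−d₁) = 36.394196 − 18.923980 = 17.470216

price(asset 2 call K=211.77) = 49.711558
price(asset 1 put K=63.03) = 17.470216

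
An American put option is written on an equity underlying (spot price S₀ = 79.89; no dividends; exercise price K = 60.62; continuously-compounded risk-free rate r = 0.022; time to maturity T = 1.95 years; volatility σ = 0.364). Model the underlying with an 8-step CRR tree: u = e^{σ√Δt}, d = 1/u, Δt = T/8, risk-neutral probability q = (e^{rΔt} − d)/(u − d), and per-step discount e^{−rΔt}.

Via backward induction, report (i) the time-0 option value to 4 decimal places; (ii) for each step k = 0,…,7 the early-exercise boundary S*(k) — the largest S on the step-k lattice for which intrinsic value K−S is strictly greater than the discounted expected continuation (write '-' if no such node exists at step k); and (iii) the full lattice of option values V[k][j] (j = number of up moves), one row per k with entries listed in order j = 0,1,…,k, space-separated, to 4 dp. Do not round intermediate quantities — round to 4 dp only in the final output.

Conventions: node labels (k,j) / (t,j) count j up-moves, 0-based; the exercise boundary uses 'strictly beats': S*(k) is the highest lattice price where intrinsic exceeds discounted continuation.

price = 5.7827
boundary = - - - - - 32.5279 38.9317 46.5962
tree:
5.7827
8.4310 2.8634
11.9885 4.5170 1.0319
16.5456 6.9883 1.7827 0.1973
22.0294 10.5528 3.0500 0.3744 0.0000
28.0921 15.4468 5.1563 0.7103 0.0000 0.0000
33.4426 21.6883 8.5872 1.3476 0.0000 0.0000 0.0000
37.9129 28.0921 14.0238 2.5566 0.0000 0.0000 0.0000 0.0000
41.6480 33.4426 21.6883 4.8504 0.0000 0.0000 0.0000 0.0000 0.0000

Δt=0.24375, u=1.19687, d=0.83551, q=0.47007, disc=e^(-rΔt)=0.99465
k=8 terminal: V=max(K-S,0) → 41.6480 33.4426 21.6883 4.8504 0.0000 0.0000 0.0000 0.0000 0.0000
k=7: j=0 S=22.7071 intr=37.9129 cont=37.5887 V=37.9129[EX]; j=1 S=32.5279 intr=28.0921 cont=27.7679 V=28.0921[EX]; j=2 S=46.5962 intr=14.0238 cont=13.6996 V=14.0238[EX]; j=3 S=66.7491 intr=0.0000 cont=2.5566 V=2.5566[hold]; j=4 S=95.6180 intr=0.0000 cont=0.0000 V=0.0000[hold]; j=5 S=136.9728 intr=0.0000 cont=0.0000 V=0.0000[hold]; j=6 S=196.2136 intr=0.0000 cont=0.0000 V=0.0000[hold]; j=7 S=281.0759 intr=0.0000 cont=0.0000 V=0.0000[hold]  S*(7)=46.5962
k=6: j=0 S=27.1774 intr=33.4426 cont=33.1184 V=33.4426[EX]; j=1 S=38.9317 intr=21.6883 cont=21.3641 V=21.6883[EX]; j=2 S=55.7696 intr=4.8504 cont=8.5872 V=8.5872[hold]; j=3 S=79.8900 intr=0.0000 cont=1.3476 V=1.3476[hold]; j=4 S=114.4424 intr=0.0000 cont=0.0000 V=0.0000[hold]; j=5 S=163.9388 intr=0.0000 cont=0.0000 V=0.0000[hold]; j=6 S=234.8423 intr=0.0000 cont=0.0000 V=0.0000[hold]  S*(6)=38.9317
k=5: j=0 S=32.5279 intr=28.0921 cont=27.7679 V=28.0921[EX]; j=1 S=46.5962 intr=14.0238 cont=15.4468 V=15.4468[hold]; j=2 S=66.7491 intr=0.0000 cont=5.1563 V=5.1563[hold]; j=3 S=95.6180 intr=0.0000 cont=0.7103 V=0.7103[hold]; j=4 S=136.9728 intr=0.0000 cont=0.0000 V=0.0000[hold]; j=5 S=196.2136 intr=0.0000 cont=0.0000 V=0.0000[hold]  S*(5)=32.5279
k=4: j=0 S=38.9317 intr=21.6883 cont=22.0294 V=22.0294[hold]; j=1 S=55.7696 intr=4.8504 cont=10.5528 V=10.5528[hold]; j=2 S=79.8900 intr=0.0000 cont=3.0500 V=3.0500[hold]; j=3 S=114.4424 intr=0.0000 cont=0.3744 V=0.3744[hold]; j=4 S=163.9388 intr=0.0000 cont=0.0000 V=0.0000[hold]  S*(4)=-
k=3: j=0 S=46.5962 intr=14.0238 cont=16.5456 V=16.5456[hold]; j=1 S=66.7491 intr=0.0000 cont=6.9883 V=6.9883[hold]; j=2 S=95.6180 intr=0.0000 cont=1.7827 V=1.7827[hold]; j=3 S=136.9728 intr=0.0000 cont=0.1973 V=0.1973[hold]  S*(3)=-
k=2: j=0 S=55.7696 intr=4.8504 cont=11.9885 V=11.9885[hold]; j=1 S=79.8900 intr=0.0000 cont=4.5170 V=4.5170[hold]; j=2 S=114.4424 intr=0.0000 cont=1.0319 V=1.0319[hold]  S*(2)=-
k=1: j=0 S=66.7491 intr=0.0000 cont=8.4310 V=8.4310[hold]; j=1 S=95.6180 intr=0.0000 cont=2.8634 V=2.8634[hold]  S*(1)=-
k=0: j=0 S=79.8900 intr=0.0000 cont=5.7827 V=5.7827[hold]  S*(0)=-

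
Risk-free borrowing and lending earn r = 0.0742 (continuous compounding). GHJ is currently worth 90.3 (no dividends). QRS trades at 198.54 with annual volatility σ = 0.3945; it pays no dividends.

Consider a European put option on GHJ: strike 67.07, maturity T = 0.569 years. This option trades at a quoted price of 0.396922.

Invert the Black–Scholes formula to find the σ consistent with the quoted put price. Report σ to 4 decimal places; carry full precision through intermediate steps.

sigma = 0.2849

At σ = 0.2849 the Black–Scholes value reproduces the quote:
σ√T = 0.2849·√0.569 = 0.214906
d₁ = (ln(S/K) + (r+σ²/2)T) / (σ√T) = (ln(90.3/67.07) + (0.0742+0.2849²/2)·0.569) / 0.214906 = (0.297401 + 0.065312) / 0.214906 = 1.687774
d₂ = d₁ − σ√T = 1.687774 − 0.214906 = 1.472868
e^{−rT} = 0.958659
N(−d₁) = 0.045727,  N(−d₂) = 0.070393
V = K·e^{−rT}·N(−d₂) − S·N(−d₁) = 4.526101 − 4.129180 = 0.396922 (the quoted price), and the Black–Scholes price is strictly increasing in σ, so σ is unique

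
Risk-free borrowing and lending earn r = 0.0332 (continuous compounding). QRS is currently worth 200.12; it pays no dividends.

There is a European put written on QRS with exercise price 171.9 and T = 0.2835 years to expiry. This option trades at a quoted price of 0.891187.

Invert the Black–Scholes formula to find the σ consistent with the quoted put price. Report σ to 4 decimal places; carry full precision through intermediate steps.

sigma = 0.2239

At σ = 0.2239 the Black–Scholes value reproduces the quote:
σ√T = 0.2239·√0.2835 = 0.119215
d₁ = (ln(S/K) + (r+σ²/2)T) / (σ√T) = (ln(200.12/171.9) + (0.0332+0.2239²/2)·0.2835) / 0.119215 = (0.152004 + 0.016518) / 0.119215 = 1.413603
d₂ = d₁ − σ√T = 1.413603 − 0.119215 = 1.294388
e^{−rT} = 0.990632
N(−d₁) = 0.078739,  N(−d₂) = 0.097766
V = K·e^{−rT}·N(−d₂) − S·N(−d₁) = 16.648486 − 15.757299 = 0.891187 (the quoted price), and the Black–Scholes price is strictly increasing in σ, so σ is unique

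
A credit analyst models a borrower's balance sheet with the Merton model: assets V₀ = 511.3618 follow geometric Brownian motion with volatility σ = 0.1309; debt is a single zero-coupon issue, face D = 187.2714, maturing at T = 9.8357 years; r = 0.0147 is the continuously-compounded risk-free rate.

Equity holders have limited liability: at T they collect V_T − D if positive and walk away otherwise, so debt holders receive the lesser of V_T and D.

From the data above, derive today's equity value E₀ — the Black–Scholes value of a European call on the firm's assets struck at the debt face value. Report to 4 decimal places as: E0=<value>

With assets at 511.3618 and a single debt payment of 187.2714 at 9.8357 years:
d₁ = [ln(V₀/D) + (r + σ²/2)T] / (σ√T)
   = [ln(511.3618/187.2714) + (0.0147 + 0.5·0.1309²)·9.8357] / (0.1309·√9.8357)
   = [1.004518 + 0.228851] / 0.410528 = 3.004353
d₂ = d₁ − σ√T = 3.004353 − 0.410528 = 2.593826
N(d₁) = 0.998669,  N(d₂) = 0.995254,  e^(−rT) = 0.865382
E₀ = V₀·N(d₁) − D·e^(−rT)·N(d₂)
   = 511.3618·0.998669 − 187.2714·0.865382·0.995254 = 349.389203

E0=349.3892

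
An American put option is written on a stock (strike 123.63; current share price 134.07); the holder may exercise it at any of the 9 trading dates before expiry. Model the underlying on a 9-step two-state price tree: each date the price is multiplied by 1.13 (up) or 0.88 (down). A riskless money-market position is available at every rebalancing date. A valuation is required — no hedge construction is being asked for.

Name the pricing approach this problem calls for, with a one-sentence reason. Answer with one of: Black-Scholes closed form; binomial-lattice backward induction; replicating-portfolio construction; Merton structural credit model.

framework: binomial-lattice backward induction

Key observation: the exercise right at every one of the 9 steps is what matters: each node needs max(123.63 − S, continuation), which only the stepwise tree valuation starting from spot 134.07 delivers.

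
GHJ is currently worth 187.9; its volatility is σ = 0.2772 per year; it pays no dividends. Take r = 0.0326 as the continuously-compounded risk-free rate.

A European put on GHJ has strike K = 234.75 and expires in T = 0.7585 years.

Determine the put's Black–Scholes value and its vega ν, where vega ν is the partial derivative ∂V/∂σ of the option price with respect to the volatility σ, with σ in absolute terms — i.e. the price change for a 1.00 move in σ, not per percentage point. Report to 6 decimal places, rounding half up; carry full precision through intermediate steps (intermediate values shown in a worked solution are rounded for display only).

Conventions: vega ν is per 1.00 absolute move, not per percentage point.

σ√T = 0.2772·√0.7585 = 0.241419
d₁ = (ln(S/K) + (r+σ²/2)T) / (σ√T) = (ln(187.9/234.75) + (0.0326+0.2772²/2)·0.7585) / 0.241419 = (-0.222611 + 0.053869) / 0.241419 = -0.698962
d₂ = d₁ − σ√T = -0.698962 − 0.241419 = -0.940381
e^{−rT} = 0.975576
N(−d₁) = 0.757712,  N(−d₂) = 0.826489
Put price V = K·e^{−rT}·N(−d₂) − S·N(−d₁) = 189.279594 − 142.374121 = 46.905473
φ(d₁) = (1/√(2π))·e^{−d₁²/2} = 0.312481
ν = S·φ(d₁)·√T = 51.136116

price = 46.905473
ν = 51.136116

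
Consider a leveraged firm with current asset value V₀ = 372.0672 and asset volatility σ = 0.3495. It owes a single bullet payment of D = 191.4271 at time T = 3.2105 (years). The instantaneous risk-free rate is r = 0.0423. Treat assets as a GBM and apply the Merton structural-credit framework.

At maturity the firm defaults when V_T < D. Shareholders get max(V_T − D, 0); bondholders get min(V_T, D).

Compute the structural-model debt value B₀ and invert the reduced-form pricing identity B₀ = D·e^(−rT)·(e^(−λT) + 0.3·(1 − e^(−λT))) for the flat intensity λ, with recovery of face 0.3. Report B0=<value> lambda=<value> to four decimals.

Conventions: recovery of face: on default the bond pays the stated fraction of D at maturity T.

B0=159.9177 lambda=0.0198

Work the structural quantities from V₀ = 372.0672 against face 191.4271:
d₁ = [ln(V₀/D) + (r + σ²/2)T] / (σ√T)
   = [ln(372.0672/191.4271) + (0.0423 + 0.5·0.3495²)·3.2105] / (0.3495·√3.2105)
   = [0.664567 + 0.331886] / 0.626229 = 1.591195
d₂ = d₁ − σ√T = 1.591195 − 0.626229 = 0.964966
N(d₁) = 0.944217,  N(d₂) = 0.832719,  e^(−rT) = 0.873014
E₀ = V₀·N(d₁) − D·e^(−rT)·N(d₂)
   = 372.0672·0.944217 − 191.4271·0.873014·0.832719 = 212.149521
B₀ = V₀ − E₀ = 372.0672 − 212.149521 = 159.917679
e^(−λT) = (B₀·e^(rT)/D − 0.3)/(1 − 0.3) = (159.9177·1.145458/191.4271 − 0.3)/0.7 = 0.93844605
λ = −ln(0.93844605)/3.2105 = 0.019788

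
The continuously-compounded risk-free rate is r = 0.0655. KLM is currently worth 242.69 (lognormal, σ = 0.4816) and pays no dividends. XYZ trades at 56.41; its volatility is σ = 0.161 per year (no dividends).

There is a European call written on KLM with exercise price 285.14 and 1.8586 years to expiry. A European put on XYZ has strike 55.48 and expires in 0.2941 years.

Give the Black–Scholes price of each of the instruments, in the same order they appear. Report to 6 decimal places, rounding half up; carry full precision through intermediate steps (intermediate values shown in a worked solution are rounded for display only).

price(KLM call K=285.14) = 58.928688
price(XYZ put K=55.48) = 1.096013

[KLM call K=285.14]
σ√T = 0.4816·√1.8586 = 0.656568
d₁ = (ln(S/K) + (r+σ²/2)T) / (σ√T) = (ln(242.69/285.14) + (0.0655+0.4816²/2)·1.8586) / 0.656568 = (-0.161195 + 0.337279) / 0.656568 = 0.268188
d₂ = d₁ − σ√T = 0.268188 − 0.656568 = -0.388380
e^{−rT} = 0.885380
N(d₁) = 0.605723,  N(d₂) = 0.348868
price = S·N(d₁) − K·e^{−rT}·N(d₂) = 147.002823 − 88.074135 = 58.928688
[XYZ put K=55.48]
σ√T = 0.161·√0.2941 = 0.087312
d₁ = (ln(S/K) + (r+σ²/2)T) / (σ√T) = (ln(56.41/55.48) + (0.0655+0.161²/2)·0.2941) / 0.087312 = (0.016624 + 0.023075) / 0.087312 = 0.454681
d₂ = d₁ − σ√T = 0.454681 − 0.087312 = 0.367369
e^{−rT} = 0.980921
N(−d₁) = 0.324669,  N(−d₂) = 0.356672
price = K·e^{−rT}·N(−d₂) − S·N(−d₁) = 19.410606 − 18.314593 = 1.096013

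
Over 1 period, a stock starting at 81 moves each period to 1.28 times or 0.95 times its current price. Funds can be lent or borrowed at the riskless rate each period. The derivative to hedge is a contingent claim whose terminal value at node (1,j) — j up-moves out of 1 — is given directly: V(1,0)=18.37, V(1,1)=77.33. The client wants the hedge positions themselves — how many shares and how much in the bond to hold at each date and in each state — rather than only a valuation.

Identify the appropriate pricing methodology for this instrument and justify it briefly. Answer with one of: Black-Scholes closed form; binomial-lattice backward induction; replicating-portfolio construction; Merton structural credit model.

framework: replicating-portfolio construction

Key observation: the deliverable is the dynamic trading strategy on the 1-step tree (spot 81, moves 1.28 and 0.95), so the valuation must go through the node-by-node replicating-portfolio solve.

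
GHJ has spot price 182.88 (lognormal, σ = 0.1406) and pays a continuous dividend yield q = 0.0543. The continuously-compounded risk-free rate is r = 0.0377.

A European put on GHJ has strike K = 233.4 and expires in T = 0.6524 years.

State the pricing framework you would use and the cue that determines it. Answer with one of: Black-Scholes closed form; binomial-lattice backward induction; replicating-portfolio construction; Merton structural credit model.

framework: Black-Scholes closed form

Key observation: the strike-233.4 put on GHJ is European-exercise on a continuously-modelled lognormal underlying, so its value is a single closed-form evaluation.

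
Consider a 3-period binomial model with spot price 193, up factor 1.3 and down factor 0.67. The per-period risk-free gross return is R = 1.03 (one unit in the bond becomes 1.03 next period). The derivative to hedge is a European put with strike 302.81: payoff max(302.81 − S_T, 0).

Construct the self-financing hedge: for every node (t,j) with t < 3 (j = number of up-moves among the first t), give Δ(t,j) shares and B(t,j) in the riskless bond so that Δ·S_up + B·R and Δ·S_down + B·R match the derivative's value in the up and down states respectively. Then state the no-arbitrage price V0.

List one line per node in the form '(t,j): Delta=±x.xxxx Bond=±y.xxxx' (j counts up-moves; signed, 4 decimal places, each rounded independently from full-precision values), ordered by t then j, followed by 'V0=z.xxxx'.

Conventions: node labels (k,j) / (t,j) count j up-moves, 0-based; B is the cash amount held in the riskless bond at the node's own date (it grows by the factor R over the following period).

Arbitrage-free pricing uses the up-move probability p* = (R−d)/(u−d) = 0.5714, discounting each step at R = 1.03.
Payoffs at expiry: V(3,0)=244.7627, V(3,1)=190.1810, V(3,2)=84.2761, V(3,3)=0.0000
  t=2,j=0: stock 86.6377 → up 112.6290 (V=190.1810), down 58.0473 (V=244.7627). Price 207.3526; hedge Δ=-1.0000, bond B=293.9903.
  t=2,j=1: stock 168.1030 → up 218.5339 (V=84.2761), down 112.6290 (V=190.1810). Price 125.8873; hedge Δ=-1.0000, bond B=293.9903.
  t=2,j=2: stock 326.1700 → up 424.0210 (V=0.0000), down 218.5339 (V=84.2761). Price 35.0663; hedge Δ=-0.4101, bond B=168.8379.
  t=1,j=0: stock 129.3100 → up 168.1030 (V=125.8873), down 86.6377 (V=207.3526). Price 156.1175; hedge Δ=-1.0000, bond B=285.4275.
  t=1,j=1: stock 250.9000 → up 326.1700 (V=35.0663), down 168.1030 (V=125.8873). Price 71.8346; hedge Δ=-0.5746, bond B=215.9948.
  t=0,j=0: stock 193.0000 → up 250.9000 (V=71.8346), down 129.3100 (V=156.1175). Price 104.8115; hedge Δ=-0.6932, bond B=238.5938.
Verification: the root portfolio costs Δ(0,0)·S0 + B(0,0) = 104.8115, matching V0.

(0,0): Delta=-0.6932 Bond=238.5938
(1,0): Delta=-1.0000 Bond=285.4275
(1,1): Delta=-0.5746 Bond=215.9948
(2,0): Delta=-1.0000 Bond=293.9903
(2,1): Delta=-1.0000 Bond=293.9903
(2,2): Delta=-0.4101 Bond=168.8379
V0=104.8115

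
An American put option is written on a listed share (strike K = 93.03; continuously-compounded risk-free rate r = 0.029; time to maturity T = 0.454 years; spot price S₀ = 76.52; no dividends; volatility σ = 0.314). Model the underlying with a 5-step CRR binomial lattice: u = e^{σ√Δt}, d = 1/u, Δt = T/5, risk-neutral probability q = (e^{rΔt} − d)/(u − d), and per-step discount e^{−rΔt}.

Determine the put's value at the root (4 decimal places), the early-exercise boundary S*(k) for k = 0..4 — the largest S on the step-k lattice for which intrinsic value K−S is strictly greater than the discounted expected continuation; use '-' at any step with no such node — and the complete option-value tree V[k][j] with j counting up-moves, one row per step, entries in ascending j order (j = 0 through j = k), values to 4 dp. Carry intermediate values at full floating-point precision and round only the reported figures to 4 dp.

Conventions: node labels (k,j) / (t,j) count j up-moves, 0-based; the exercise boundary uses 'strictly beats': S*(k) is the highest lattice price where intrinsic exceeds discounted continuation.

price = 17.7346
boundary = - - 63.3273 69.6118 76.5200
tree:
17.7346
23.4589 11.8786
29.7027 17.0935 6.5208
35.4198 23.4182 10.6099 2.3044
40.6209 29.7027 16.5100 4.5329 0.0000
45.3523 35.4198 23.4182 8.9163 0.0000 0.0000

Δt=0.09080, u=1.09924, d=0.90972, q=0.49028, disc=e^(-rΔt)=0.99737
k=5 terminal: V=max(K-S,0) → 45.3523 35.4198 23.4182 8.9163 0.0000 0.0000
k=4: j=0 S=52.4091 intr=40.6209 cont=40.3762 V=40.6209[EX]; j=1 S=63.3273 intr=29.7027 cont=29.4580 V=29.7027[EX]; j=2 S=76.5200 intr=16.5100 cont=16.2654 V=16.5100[EX]; j=3 S=92.4611 intr=0.5689 cont=4.5329 V=4.5329[hold]; j=4 S=111.7231 intr=0.0000 cont=0.0000 V=0.0000[hold]  S*(4)=76.5200
k=3: j=0 S=57.6102 intr=35.4198 cont=35.1752 V=35.4198[EX]; j=1 S=69.6118 intr=23.4182 cont=23.1735 V=23.4182[EX]; j=2 S=84.1137 intr=8.9163 cont=10.6099 V=10.6099[hold]; j=3 S=101.6368 intr=0.0000 cont=2.3044 V=2.3044[hold]  S*(3)=69.6118
k=2: j=0 S=63.3273 intr=29.7027 cont=29.4580 V=29.7027[EX]; j=1 S=76.5200 intr=16.5100 cont=17.0935 V=17.0935[hold]; j=2 S=92.4611 intr=0.5689 cont=6.5208 V=6.5208[hold]  S*(2)=63.3273
k=1: j=0 S=69.6118 intr=23.4182 cont=23.4589 V=23.4589[hold]; j=1 S=84.1137 intr=8.9163 cont=11.8786 V=11.8786[hold]  S*(1)=-
k=0: j=0 S=76.5200 intr=16.5100 cont=17.7346 V=17.7346[hold]  S*(0)=-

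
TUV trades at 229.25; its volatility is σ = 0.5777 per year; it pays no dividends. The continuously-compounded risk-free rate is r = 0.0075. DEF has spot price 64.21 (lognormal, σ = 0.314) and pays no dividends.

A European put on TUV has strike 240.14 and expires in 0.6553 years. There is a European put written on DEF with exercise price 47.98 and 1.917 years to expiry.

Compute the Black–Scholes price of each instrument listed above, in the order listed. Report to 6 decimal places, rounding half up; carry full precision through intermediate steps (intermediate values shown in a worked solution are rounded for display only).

price(TUV put K=240.14) = 48.305016
price(DEF put K=47.98) = 3.358962

[TUV put K=240.14]
σ√T = 0.5777·√0.6553 = 0.467652
d₁ = (ln(S/K) + (r+σ²/2)T) / (σ√T) = (ln(229.25/240.14) + (0.0075+0.5777²/2)·0.6553) / 0.467652 = (-0.046409 + 0.114264) / 0.467652 = 0.145097
d₂ = d₁ − σ√T = 0.145097 − 0.467652 = -0.322555
e^{−rT} = 0.995097
N(−d₁) = 0.442317,  N(−d₂) = 0.626484
price = K·e^{−rT}·N(−d₂) − S·N(−d₁) = 149.706231 − 101.401215 = 48.305016
[DEF put K=47.98]
σ√T = 0.314·√1.917 = 0.434751
d₁ = (ln(S/K) + (r+σ²/2)T) / (σ√T) = (ln(64.21/47.98) + (0.0075+0.314²/2)·1.917) / 0.434751 = (0.291375 + 0.108882) / 0.434751 = 0.920657
d₂ = d₁ − σ√T = 0.920657 − 0.434751 = 0.485905
e^{−rT} = 0.985725
N(−d₁) = 0.178615,  N(−d₂) = 0.313517
price = K·e^{−rT}·N(−d₂) − S·N(−d₁) = 14.827824 − 11.468861 = 3.358962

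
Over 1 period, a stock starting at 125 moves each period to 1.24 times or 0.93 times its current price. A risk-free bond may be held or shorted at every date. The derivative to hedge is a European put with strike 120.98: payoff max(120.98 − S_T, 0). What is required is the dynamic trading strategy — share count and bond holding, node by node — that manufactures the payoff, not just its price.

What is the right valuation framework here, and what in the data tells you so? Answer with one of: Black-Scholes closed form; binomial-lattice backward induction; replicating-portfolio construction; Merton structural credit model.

Key observation: what is demanded is not a single number but the (Δ, B) position at each node of the 1.24/0.93 tree starting at 125; constructing those positions is the replicating-portfolio method.

framework: replicating-portfolio construction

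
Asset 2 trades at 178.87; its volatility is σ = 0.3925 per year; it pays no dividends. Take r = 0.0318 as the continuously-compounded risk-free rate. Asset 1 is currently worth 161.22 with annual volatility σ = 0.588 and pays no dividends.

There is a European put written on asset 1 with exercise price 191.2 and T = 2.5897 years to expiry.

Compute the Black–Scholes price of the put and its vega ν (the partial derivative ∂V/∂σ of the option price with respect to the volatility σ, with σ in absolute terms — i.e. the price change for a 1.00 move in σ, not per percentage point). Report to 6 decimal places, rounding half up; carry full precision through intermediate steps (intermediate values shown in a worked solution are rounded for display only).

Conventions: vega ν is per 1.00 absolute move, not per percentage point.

price = 69.047574
ν = 96.296854

σ√T = 0.588·√2.5897 = 0.946242
d₁ = (ln(S/K) + (r+σ²/2)T) / (σ√T) = (ln(161.22/191.2) + (0.0318+0.588²/2)·2.5897) / 0.946242 = (-0.170550 + 0.530039) / 0.946242 = 0.379912
d₂ = d₁ − σ√T = 0.379912 − 0.946242 = -0.566329
e^{−rT} = 0.920947
N(−d₁) = 0.352005,  N(−d₂) = 0.714415
Put price V = K·e^{−rT}·N(−d₂) − S·N(−d₁) = 125.797853 − 56.750279 = 69.047574
φ(d₁) = (1/√(2π))·e^{−d₁²/2} = 0.371166
ν = S·φ(d₁)·√T = 96.296854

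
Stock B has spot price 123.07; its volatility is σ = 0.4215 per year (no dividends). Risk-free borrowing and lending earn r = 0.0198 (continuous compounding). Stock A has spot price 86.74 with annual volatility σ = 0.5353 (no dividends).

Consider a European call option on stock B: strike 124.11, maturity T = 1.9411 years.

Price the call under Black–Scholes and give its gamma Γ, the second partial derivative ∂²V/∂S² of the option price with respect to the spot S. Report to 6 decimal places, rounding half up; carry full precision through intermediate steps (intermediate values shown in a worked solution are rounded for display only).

price = 29.858614
Γ = 0.005202

σ√T = 0.4215·√1.9411 = 0.587248
d₁ = (ln(S/K) + (r+σ²/2)T) / (σ√T) = (ln(123.07/124.11) + (0.0198+0.4215²/2)·1.9411) / 0.587248 = (-0.008415 + 0.210864) / 0.587248 = 0.344742
d₂ = d₁ − σ√T = 0.344742 − 0.587248 = -0.242506
e^{−rT} = 0.962295
N(d₁) = 0.634856,  N(d₂) = 0.404194
Call price V = S·N(d₁) − K·e^{−rT}·N(d₂) = 78.131696 − 48.273082 = 29.858614
φ(d₁) = (1/√(2π))·e^{−d₁²/2} = 0.375926
Γ = φ(d₁) / (S·σ·√T) = 0.005202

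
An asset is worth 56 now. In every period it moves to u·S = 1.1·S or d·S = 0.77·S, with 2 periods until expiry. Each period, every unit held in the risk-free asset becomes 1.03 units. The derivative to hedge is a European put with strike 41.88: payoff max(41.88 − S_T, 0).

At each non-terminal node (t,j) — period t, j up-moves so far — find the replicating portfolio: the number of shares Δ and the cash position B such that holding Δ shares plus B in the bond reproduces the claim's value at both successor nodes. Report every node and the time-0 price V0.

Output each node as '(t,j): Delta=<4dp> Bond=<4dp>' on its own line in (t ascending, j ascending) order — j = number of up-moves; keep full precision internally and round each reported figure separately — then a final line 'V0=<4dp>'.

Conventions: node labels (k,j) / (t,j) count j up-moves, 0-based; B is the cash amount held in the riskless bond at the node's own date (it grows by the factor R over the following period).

Risk-neutral probability p* = (R−d)/(u−d) = (1.03−0.77)/(1.1−0.77) = 0.7879.
Payoffs at expiry: V(2,0)=8.6776, V(2,1)=0.0000, V(2,2)=0.0000
Node (1,0) S=43.1200: V=(p*·0.0000+(1−p*)·8.6776)/1.03=1.7871; Δ=(0.0000−8.6776)/(47.4320−33.2024)=-0.6098; B=V−Δ·S=28.0828
Node (1,1) S=61.6000: V=(p*·0.0000+(1−p*)·0.0000)/1.03=0.0000; Δ=(0.0000−0.0000)/(67.7600−47.4320)=0.0000; B=V−Δ·S=0.0000
Node (0,0) S=56.0000: V=(p*·0.0000+(1−p*)·1.7871)/1.03=0.3680; Δ=(0.0000−1.7871)/(61.6000−43.1200)=-0.0967; B=V−Δ·S=5.7835
Sanity check at the root: Δ(0,0)·S0 + B(0,0) reproduces V0 = 0.3680.

(0,0): Delta=-0.0967 Bond=5.7835
(1,0): Delta=-0.6098 Bond=28.0828
(1,1): Delta=0.0000 Bond=0.0000
V0=0.3680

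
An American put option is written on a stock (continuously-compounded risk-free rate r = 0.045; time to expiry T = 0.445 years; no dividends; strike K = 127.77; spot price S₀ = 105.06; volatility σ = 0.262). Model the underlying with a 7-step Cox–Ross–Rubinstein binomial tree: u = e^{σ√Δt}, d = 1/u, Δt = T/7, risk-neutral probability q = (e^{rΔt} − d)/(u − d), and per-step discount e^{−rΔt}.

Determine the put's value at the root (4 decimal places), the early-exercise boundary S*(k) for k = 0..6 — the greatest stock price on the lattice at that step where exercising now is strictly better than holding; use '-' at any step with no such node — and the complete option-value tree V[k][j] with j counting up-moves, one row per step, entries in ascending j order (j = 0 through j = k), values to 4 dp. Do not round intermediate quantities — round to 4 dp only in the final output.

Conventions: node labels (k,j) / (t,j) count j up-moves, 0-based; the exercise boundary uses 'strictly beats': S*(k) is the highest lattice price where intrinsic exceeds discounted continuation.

price = 22.9039
boundary = - 98.3441 105.0600 98.3441 105.0600 112.2345 119.8990
tree:
22.9039
29.4259 16.6451
35.7125 22.7100 10.7985
41.5972 29.4259 16.0525 5.7130
47.1058 35.7125 22.7100 9.6219 1.9164
52.2622 41.5972 29.4259 15.5355 3.8838 0.0000
57.0890 47.1058 35.7125 22.7100 7.8710 0.0000 0.0000
61.6072 52.2622 41.5972 29.4259 15.5355 0.0000 0.0000 0.0000

Δt=0.06357  u=1.06829  d=0.93608  q=0.50516  discount=0.99714
step 7 (expiry): payoffs max(K−S,0) = 61.6072 52.2622 41.5972 29.4259 15.5355 0.0000 0.0000 0.0000
step 6: (k=6,j=0): S=70.6810, K−S=57.0890, hold=56.7240 ⇒ V=57.0890 exercise | (k=6,j=1): S=80.6642, K−S=47.1058, hold=46.7408 ⇒ V=47.1058 exercise | (k=6,j=2): S=92.0575, K−S=35.7125, hold=35.3475 ⇒ V=35.7125 exercise | (k=6,j=3): S=105.0600, K−S=22.7100, hold=22.3450 ⇒ V=22.7100 exercise | (k=6,j=4): S=119.8990, K−S=7.8710, hold=7.6656 ⇒ V=7.8710 exercise | (k=6,j=5): S=136.8339, K−S=0.0000, hold=0.0000 ⇒ V=0.0000 continue | (k=6,j=6): S=156.1607, K−S=0.0000, hold=0.0000 ⇒ V=0.0000 continue  boundary S*=119.8990
step 5: (k=5,j=0): S=75.5078, K−S=52.2622, hold=51.8972 ⇒ V=52.2622 exercise | (k=5,j=1): S=86.1728, K−S=41.5972, hold=41.2322 ⇒ V=41.5972 exercise | (k=5,j=2): S=98.3441, K−S=29.4259, hold=29.0609 ⇒ V=29.4259 exercise | (k=5,j=3): S=112.2345, K−S=15.5355, hold=15.1705 ⇒ V=15.5355 exercise | (k=5,j=4): S=128.0869, K−S=0.0000, hold=3.8838 ⇒ V=3.8838 continue | (k=5,j=5): S=146.1783, K−S=0.0000, hold=0.0000 ⇒ V=0.0000 continue  boundary S*=112.2345
step 4: (k=4,j=0): S=80.6642, K−S=47.1058, hold=46.7408 ⇒ V=47.1058 exercise | (k=4,j=1): S=92.0575, K−S=35.7125, hold=35.3475 ⇒ V=35.7125 exercise | (k=4,j=2): S=105.0600, K−S=22.7100, hold=22.3450 ⇒ V=22.7100 exercise | (k=4,j=3): S=119.8990, K−S=7.8710, hold=9.6219 ⇒ V=9.6219 continue | (k=4,j=4): S=136.8339, K−S=0.0000, hold=1.9164 ⇒ V=1.9164 continue  boundary S*=105.0600
step 3: (k=3,j=0): S=86.1728, K−S=41.5972, hold=41.2322 ⇒ V=41.5972 exercise | (k=3,j=1): S=98.3441, K−S=29.4259, hold=29.0609 ⇒ V=29.4259 exercise | (k=3,j=2): S=112.2345, K−S=15.5355, hold=16.0525 ⇒ V=16.0525 continue | (k=3,j=3): S=128.0869, K−S=0.0000, hold=5.7130 ⇒ V=5.7130 continue  boundary S*=98.3441
step 2: (k=2,j=0): S=92.0575, K−S=35.7125, hold=35.3475 ⇒ V=35.7125 exercise | (k=2,j=1): S=105.0600, K−S=22.7100, hold=22.6054 ⇒ V=22.7100 exercise | (k=2,j=2): S=119.8990, K−S=7.8710, hold=10.7985 ⇒ V=10.7985 continue  boundary S*=105.0600
step 1: (k=1,j=0): S=98.3441, K−S=29.4259, hold=29.0609 ⇒ V=29.4259 exercise | (k=1,j=1): S=112.2345, K−S=15.5355, hold=16.6451 ⇒ V=16.6451 continue  boundary S*=98.3441
step 0: (k=0,j=0): S=105.0600, K−S=22.7100, hold=22.9039 ⇒ V=22.9039 continue  boundary S*=-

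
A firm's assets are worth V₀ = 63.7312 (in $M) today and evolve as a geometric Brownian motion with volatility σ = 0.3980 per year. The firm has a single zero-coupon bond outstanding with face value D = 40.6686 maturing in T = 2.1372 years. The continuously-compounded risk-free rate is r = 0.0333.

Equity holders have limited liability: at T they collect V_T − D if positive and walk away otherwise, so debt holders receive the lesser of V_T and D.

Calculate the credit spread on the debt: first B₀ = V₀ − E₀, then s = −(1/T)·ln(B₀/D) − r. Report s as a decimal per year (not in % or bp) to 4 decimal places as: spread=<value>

With assets at 63.7312 and a single debt payment of 40.6686 at 2.1372 years:
d₁ = [ln(V₀/D) + (r + σ²/2)T] / (σ√T)
   = [ln(63.7312/40.6686) + (0.0333 + 0.5·0.3980²)·2.1372] / (0.3980·√2.1372)
   = [0.449218 + 0.240439] / 0.581843 = 1.185298
d₂ = d₁ − σ√T = 1.185298 − 0.581843 = 0.603455
N(d₁) = 0.882050,  N(d₂) = 0.726897,  e^(−rT) = 0.931305
E₀ = V₀·N(d₁) − D·e^(−rT)·N(d₂)
   = 63.7312·0.882050 − 40.6686·0.931305·0.726897 = 28.682993
B₀ = V₀ − E₀ = 63.7312 − 28.682993 = 35.048207
spread = −(1/T)·ln(B₀/D) − r = −(1/2.1372)·ln(35.048207/40.6686) − 0.0333 = 0.03629192

spread=0.0363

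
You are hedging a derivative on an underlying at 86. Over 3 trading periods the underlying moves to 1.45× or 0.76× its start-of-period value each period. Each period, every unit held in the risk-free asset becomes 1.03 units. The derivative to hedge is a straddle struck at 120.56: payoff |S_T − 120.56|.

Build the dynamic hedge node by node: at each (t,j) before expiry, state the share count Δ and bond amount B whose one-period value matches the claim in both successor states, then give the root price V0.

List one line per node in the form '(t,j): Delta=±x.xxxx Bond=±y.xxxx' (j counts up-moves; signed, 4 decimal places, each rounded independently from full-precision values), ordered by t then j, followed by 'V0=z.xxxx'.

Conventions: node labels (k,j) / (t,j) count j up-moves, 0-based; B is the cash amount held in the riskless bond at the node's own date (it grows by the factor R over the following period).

(0,0): Delta=-0.1379 Bond=60.3515
(1,0): Delta=-0.7160 Bond=99.9407
(1,1): Delta=0.3333 Bond=3.3952
(2,0): Delta=-1.0000 Bond=117.0485
(2,1): Delta=-0.4844 Bond=80.9907
(2,2): Delta=1.0000 Bond=-117.0485
V0=48.4882

Since d<R<u, set p* = (R−d)/(u−d) = 0.3913; price each node as the discounted p*-expectation of its children.
Terminal payoffs: V(3,0)=82.8081, V(3,1)=48.5333, V(3,2)=16.8594, V(3,3)=141.6217
Node (2,0) S=49.6736: V=(p*·48.5333+(1−p*)·82.8081)/1.03=67.3749; Δ=(48.5333−82.8081)/(72.0267−37.7519)=-1.0000; B=V−Δ·S=117.0485
Node (2,1) S=94.7720: V=(p*·16.8594+(1−p*)·48.5333)/1.03=35.0866; Δ=(16.8594−48.5333)/(137.4194−72.0267)=-0.4844; B=V−Δ·S=80.9907
Node (2,2) S=180.8150: V=(p*·141.6217+(1−p*)·16.8594)/1.03=63.7665; Δ=(141.6217−16.8594)/(262.1817−137.4194)=1.0000; B=V−Δ·S=-117.0485
Node (1,0) S=65.3600: V=(p*·35.0866+(1−p*)·67.3749)/1.03=53.1460; Δ=(35.0866−67.3749)/(94.7720−49.6736)=-0.7160; B=V−Δ·S=99.9407
Node (1,1) S=124.7000: V=(p*·63.7665+(1−p*)·35.0866)/1.03=44.9603; Δ=(63.7665−35.0866)/(180.8150−94.7720)=0.3333; B=V−Δ·S=3.3952
Node (0,0) S=86.0000: V=(p*·44.9603+(1−p*)·53.1460)/1.03=48.4882; Δ=(44.9603−53.1460)/(124.7000−65.3600)=-0.1379; B=V−Δ·S=60.3515
As a check, the time-0 holding Δ(0,0)·S0 + B(0,0) comes to 48.4882 — exactly V0.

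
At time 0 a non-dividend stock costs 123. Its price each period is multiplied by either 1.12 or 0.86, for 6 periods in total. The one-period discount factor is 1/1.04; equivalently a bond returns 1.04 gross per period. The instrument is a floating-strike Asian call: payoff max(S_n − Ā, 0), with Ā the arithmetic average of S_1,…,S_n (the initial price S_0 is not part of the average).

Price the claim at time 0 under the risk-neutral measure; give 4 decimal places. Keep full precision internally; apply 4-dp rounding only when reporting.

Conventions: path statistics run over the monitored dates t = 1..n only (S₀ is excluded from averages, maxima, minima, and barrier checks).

price = 14.2221

Set p* = 0.6923 (from d < R < u); the path-dependent value is the discounted p*-expectation over all price paths.
Enumerate all 2^6 = 64 price paths (U = up ×1.12, D = down ×0.86); each path with k up-moves has probability p*^k·(1−p*)^(6−k).
DDDDDD: Ā=74.9820, payoff=0.0000, prob=0.000849
UDDDDD: Ā=97.6510, payoff=0.0000, prob=0.001909
DUDDDD: Ā=92.3210, payoff=0.0000, prob=0.001909
UUDDDD: Ā=120.2320, payoff=0.0000, prob=0.004296
DDUDDD: Ā=87.7372, payoff=0.0000, prob=0.001909
UDUDDD: Ā=114.2624, payoff=0.0000, prob=0.004296
DUUDDD: Ā=108.9324, payoff=0.0000, prob=0.004296
UUUDDD: Ā=141.8654, payoff=0.0000, prob=0.009666
DDDUDD: Ā=83.7951, payoff=0.0000, prob=0.001909
UDDUDD: Ā=109.1285, payoff=0.0000, prob=0.004296
DUDUDD: Ā=103.7985, payoff=0.0000, prob=0.004296
UUDUDD: Ā=135.1795, payoff=0.0000, prob=0.009666
DDUUDD: Ā=99.2147, payoff=0.0000, prob=0.004296
UDUUDD: Ā=129.2099, payoff=0.0000, prob=0.009666
DUUUDD: Ā=123.8799, payoff=0.0000, prob=0.009666
UUUUDD: Ā=161.3319, payoff=0.0000, prob=0.021749
DDDDUD: Ā=80.4049, payoff=0.0000, prob=0.001909
UDDDUD: Ā=104.7134, payoff=0.0000, prob=0.004296
DUDDUD: Ā=99.3834, payoff=0.0000, prob=0.004296
UUDDUD: Ā=129.4295, payoff=0.0000, prob=0.009666
DDUDUD: Ā=94.7996, payoff=0.0000, prob=0.004296
UDUDUD: Ā=123.4599, payoff=0.0000, prob=0.009666
DUUDUD: Ā=118.1299, payoff=0.0000, prob=0.009666
UUUDUD: Ā=153.8436, payoff=0.0000, prob=0.021749
DDDUUD: Ā=90.8575, payoff=0.0000, prob=0.004296
UDDUUD: Ā=118.3261, payoff=0.0000, prob=0.009666
DUDUUD: Ā=112.9961, payoff=0.0000, prob=0.009666
UUDUUD: Ā=147.1577, payoff=0.0000, prob=0.021749
DDUUUD: Ā=108.4123, payoff=1.5021, prob=0.009666
UDUUUD: Ā=141.1881, payoff=1.9562, prob=0.021749
DUUUUD: Ā=135.8581, payoff=7.2862, prob=0.021749
UUUUUD: Ā=176.9315, payoff=9.4890, prob=0.048934
DDDDDU: Ā=77.4894, payoff=0.0000, prob=0.001909
UDDDDU: Ā=100.9164, payoff=0.0000, prob=0.004296
DUDDDU: Ā=95.5864, payoff=0.0000, prob=0.004296
UUDDDU: Ā=124.4846, payoff=0.0000, prob=0.009666
DDUDDU: Ā=91.0026, payoff=0.0000, prob=0.004296
UDUDDU: Ā=118.5150, payoff=0.0000, prob=0.009666
DUUDDU: Ā=113.1850, payoff=0.0000, prob=0.009666
UUUDDU: Ā=147.4037, payoff=0.0000, prob=0.021749
DDDUDU: Ā=87.0605, payoff=0.0000, prob=0.004296
UDDUDU: Ā=113.3811, payoff=0.0000, prob=0.009666
DUDUDU: Ā=108.0511, payoff=1.8632, prob=0.009666
UUDUDU: Ā=140.7178, payoff=2.4265, prob=0.021749
DDUUDU: Ā=103.4673, payoff=6.4470, prob=0.009666
UDUUDU: Ā=134.7482, payoff=8.3961, prob=0.021749
DUUUDU: Ā=129.4182, payoff=13.7261, prob=0.021749
UUUUDU: Ā=168.5446, payoff=17.8759, prob=0.048934
DDDDUU: Ā=83.6703, payoff=0.7282, prob=0.004296
UDDDUU: Ā=108.9660, payoff=0.9484, prob=0.009666
DUDDUU: Ā=103.6360, payoff=6.2784, prob=0.009666
UUDDUU: Ā=134.9679, payoff=8.1765, prob=0.021749
DDUDUU: Ā=99.0522, payoff=10.8622, prob=0.009666
UDUDUU: Ā=128.9983, payoff=14.1461, prob=0.021749
DUUDUU: Ā=123.6683, payoff=19.4761, prob=0.021749
UUUDUU: Ā=161.0563, payoff=25.3642, prob=0.048934
DDDUUU: Ā=95.1102, payoff=14.8042, prob=0.009666
UDDUUU: Ā=123.8644, payoff=19.2799, prob=0.021749
DUDUUU: Ā=118.5344, payoff=24.6099, prob=0.021749
UUDUUU: Ā=154.3704, payoff=32.0501, prob=0.048934
DDUUUU: Ā=113.9506, payoff=29.1937, prob=0.021749
UDUUUU: Ā=148.4008, payoff=38.0197, prob=0.048934
DUUUUU: Ā=143.0708, payoff=43.3497, prob=0.048934
UUUUUU: Ā=186.3247, payoff=56.4554, prob=0.110102
Price = Σ prob·payoff / R^6 = 17.995553 / 1.265319 = 14.2221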